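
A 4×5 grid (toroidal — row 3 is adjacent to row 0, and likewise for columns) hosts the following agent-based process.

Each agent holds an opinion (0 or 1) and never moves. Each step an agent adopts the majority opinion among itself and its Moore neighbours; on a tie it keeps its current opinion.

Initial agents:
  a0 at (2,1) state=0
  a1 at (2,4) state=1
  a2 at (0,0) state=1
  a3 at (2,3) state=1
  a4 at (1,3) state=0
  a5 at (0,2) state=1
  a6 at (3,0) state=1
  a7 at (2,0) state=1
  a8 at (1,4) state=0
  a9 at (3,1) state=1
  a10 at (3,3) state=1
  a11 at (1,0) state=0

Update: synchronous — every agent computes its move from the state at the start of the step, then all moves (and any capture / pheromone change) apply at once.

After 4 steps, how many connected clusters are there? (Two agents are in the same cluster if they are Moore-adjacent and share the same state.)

t=1: a0@(2,1):1 a1@(2,4):1 a2@(0,0):1 a3@(2,3):1 a4@(1,3):1 a5@(0,2):1 a6@(3,0):1 a7@(2,0):1 a8@(1,4):1 a9@(3,1):1 a10@(3,3):1 a11@(1,0):0
t=2: a0@(2,1):1 a1@(2,4):1 a2@(0,0):1 a3@(2,3):1 a4@(1,3):1 a5@(0,2):1 a6@(3,0):1 a7@(2,0):1 a8@(1,4):1 a9@(3,1):1 a10@(3,3):1 a11@(1,0):1
t=3: (unchanged — steady state)

1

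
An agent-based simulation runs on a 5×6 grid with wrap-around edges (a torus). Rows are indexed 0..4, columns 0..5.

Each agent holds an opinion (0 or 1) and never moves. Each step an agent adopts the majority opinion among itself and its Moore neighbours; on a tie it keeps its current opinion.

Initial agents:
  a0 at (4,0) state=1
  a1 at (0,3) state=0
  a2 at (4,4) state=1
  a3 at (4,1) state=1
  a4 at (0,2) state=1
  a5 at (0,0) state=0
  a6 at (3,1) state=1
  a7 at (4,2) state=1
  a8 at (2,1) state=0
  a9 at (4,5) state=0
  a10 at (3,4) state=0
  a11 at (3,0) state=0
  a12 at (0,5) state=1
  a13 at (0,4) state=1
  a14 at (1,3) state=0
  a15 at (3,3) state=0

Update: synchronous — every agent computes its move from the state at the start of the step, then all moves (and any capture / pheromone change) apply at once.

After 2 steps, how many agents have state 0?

6

t=1: a0@(4,0):1 a1@(0,3):1 a2@(4,4):0 a3@(4,1):1 a4@(0,2):1 a5@(0,0):1 a6@(3,1):1 a7@(4,2):1 a8@(2,1):0 a9@(4,5):0 a10@(3,4):0 a11@(3,0):0 a12@(0,5):1 a13@(0,4):1 a14@(1,3):0 a15@(3,3):0
t=2: a0@(4,0):1 a1@(0,3):1 a2@(4,4):0 a3@(4,1):1 a4@(0,2):1 a5@(0,0):1 a6@(3,1):1 a7@(4,2):1 a8@(2,1):0 a9@(4,5):0 a10@(3,4):0 a11@(3,0):0 a12@(0,5):1 a13@(0,4):1 a14@(1,3):1 a15@(3,3):0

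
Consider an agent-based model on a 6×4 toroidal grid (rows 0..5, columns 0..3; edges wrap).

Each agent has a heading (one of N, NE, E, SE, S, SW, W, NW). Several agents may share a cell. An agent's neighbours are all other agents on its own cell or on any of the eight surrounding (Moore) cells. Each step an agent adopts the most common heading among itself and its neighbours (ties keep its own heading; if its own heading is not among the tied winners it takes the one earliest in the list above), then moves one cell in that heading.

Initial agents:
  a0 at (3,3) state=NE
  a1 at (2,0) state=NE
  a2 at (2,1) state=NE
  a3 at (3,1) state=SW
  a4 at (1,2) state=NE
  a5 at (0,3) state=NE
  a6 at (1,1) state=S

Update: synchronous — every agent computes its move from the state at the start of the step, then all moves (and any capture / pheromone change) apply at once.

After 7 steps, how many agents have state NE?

t=1: a0@(2,0):NE a1@(1,1):NE a2@(1,2):NE a3@(2,2):NE a4@(0,3):NE a5@(5,0):NE a6@(0,2):NE
t=2: a0@(1,1):NE a1@(0,2):NE a2@(0,3):NE a3@(1,3):NE a4@(5,0):NE a5@(4,1):NE a6@(5,3):NE
t=3: a0@(0,2):NE a1@(5,3):NE a2@(5,0):NE a3@(0,0):NE a4@(4,1):NE a5@(3,2):NE a6@(4,0):NE
t=4: a0@(5,3):NE a1@(4,0):NE a2@(4,1):NE a3@(5,1):NE a4@(3,2):NE a5@(2,3):NE a6@(3,1):NE
t=5: a0@(4,0):NE a1@(3,1):NE a2@(3,2):NE a3@(4,2):NE a4@(2,3):NE a5@(1,0):NE a6@(2,2):NE
t=6: a0@(3,1):NE a1@(2,2):NE a2@(2,3):NE a3@(3,3):NE a4@(1,0):NE a5@(0,1):NE a6@(1,3):NE
t=7: a0@(2,2):NE a1@(1,3):NE a2@(1,0):NE a3@(2,0):NE a4@(0,1):NE a5@(5,2):NE a6@(0,0):NE

7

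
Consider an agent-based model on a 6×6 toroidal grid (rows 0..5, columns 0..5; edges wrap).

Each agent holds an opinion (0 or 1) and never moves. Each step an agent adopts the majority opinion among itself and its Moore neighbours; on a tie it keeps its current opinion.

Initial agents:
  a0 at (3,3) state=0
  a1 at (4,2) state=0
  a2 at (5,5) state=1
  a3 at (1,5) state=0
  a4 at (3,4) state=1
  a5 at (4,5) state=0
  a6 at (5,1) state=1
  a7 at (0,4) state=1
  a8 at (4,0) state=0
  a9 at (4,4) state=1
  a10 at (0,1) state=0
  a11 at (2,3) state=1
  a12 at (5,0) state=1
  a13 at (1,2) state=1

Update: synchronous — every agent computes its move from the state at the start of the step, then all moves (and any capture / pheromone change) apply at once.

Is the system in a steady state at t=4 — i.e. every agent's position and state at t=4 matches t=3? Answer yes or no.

yes

t=1: a0@(3,3):1 a1@(4,2):0 a2@(5,5):1 a3@(1,5):0 a4@(3,4):1 a5@(4,5):1 a6@(5,1):0 a7@(0,4):1 a8@(4,0):1 a9@(4,4):1 a10@(0,1):1 a11@(2,3):1 a12@(5,0):1 a13@(1,2):1
t=2: a0@(3,3):1 a1@(4,2):0 a2@(5,5):1 a3@(1,5):0 a4@(3,4):1 a5@(4,5):1 a6@(5,1):1 a7@(0,4):1 a8@(4,0):1 a9@(4,4):1 a10@(0,1):1 a11@(2,3):1 a12@(5,0):1 a13@(1,2):1
t=3: a0@(3,3):1 a1@(4,2):1 a2@(5,5):1 a3@(1,5):0 a4@(3,4):1 a5@(4,5):1 a6@(5,1):1 a7@(0,4):1 a8@(4,0):1 a9@(4,4):1 a10@(0,1):1 a11@(2,3):1 a12@(5,0):1 a13@(1,2):1
t=4: (unchanged — steady state)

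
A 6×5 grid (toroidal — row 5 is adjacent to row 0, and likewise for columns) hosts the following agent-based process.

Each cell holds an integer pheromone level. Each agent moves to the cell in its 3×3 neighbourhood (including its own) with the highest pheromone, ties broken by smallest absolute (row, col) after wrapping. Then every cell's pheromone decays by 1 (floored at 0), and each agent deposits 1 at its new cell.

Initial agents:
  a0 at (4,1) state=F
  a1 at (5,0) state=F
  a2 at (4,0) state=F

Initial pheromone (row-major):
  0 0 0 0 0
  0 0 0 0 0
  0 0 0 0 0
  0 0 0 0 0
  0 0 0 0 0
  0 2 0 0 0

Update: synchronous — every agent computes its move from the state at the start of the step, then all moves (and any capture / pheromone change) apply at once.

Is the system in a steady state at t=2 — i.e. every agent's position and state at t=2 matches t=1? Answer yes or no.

t=1: a0@(5,1) a1@(5,1) a2@(5,1) | pheromone: 0 0 0 0 0 / 0 0 0 0 0 / 0 0 0 0 0 / 0 0 0 0 0 / 0 0 0 0 0 / 0 4 0 0 0
t=2: a0@(5,1) a1@(5,1) a2@(5,1) | pheromone: 0 0 0 0 0 / 0 0 0 0 0 / 0 0 0 0 0 / 0 0 0 0 0 / 0 0 0 0 0 / 0 6 0 0 0

yes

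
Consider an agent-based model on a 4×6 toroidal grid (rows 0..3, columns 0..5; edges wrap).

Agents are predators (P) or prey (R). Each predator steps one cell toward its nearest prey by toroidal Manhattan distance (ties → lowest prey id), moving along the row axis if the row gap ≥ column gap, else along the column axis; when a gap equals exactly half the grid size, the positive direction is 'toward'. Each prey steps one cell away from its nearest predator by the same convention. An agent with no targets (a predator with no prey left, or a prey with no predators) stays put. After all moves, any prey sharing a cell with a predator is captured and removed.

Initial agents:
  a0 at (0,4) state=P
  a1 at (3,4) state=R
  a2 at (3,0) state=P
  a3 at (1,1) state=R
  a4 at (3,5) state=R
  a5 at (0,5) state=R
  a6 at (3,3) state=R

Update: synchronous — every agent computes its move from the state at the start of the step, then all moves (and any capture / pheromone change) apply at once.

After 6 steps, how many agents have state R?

t=1: a0@(3,4):P a1@(2,4):R a2@(3,5):P a3@(0,1):R a5@(0,0):R a6@(2,3):R
t=2: a0@(2,4):P a1@(1,4):R a2@(2,5):P a3@(0,2):R a5@(1,0):R a6@(1,3):R
t=3: a0@(1,4):P a1@(0,4):R a2@(1,5):P a3@(3,2):R a5@(0,0):R a6@(0,3):R
t=4: a0@(0,4):P a1@(3,4):R a2@(0,5):P a3@(2,2):R a5@(3,0):R a6@(3,3):R
t=5: a0@(3,4):P a1@(2,4):R a2@(3,5):P a3@(1,2):R a5@(2,0):R a6@(2,3):R
t=6: a0@(2,4):P a1@(1,4):R a2@(2,5):P a3@(0,2):R a5@(1,0):R a6@(1,3):R

4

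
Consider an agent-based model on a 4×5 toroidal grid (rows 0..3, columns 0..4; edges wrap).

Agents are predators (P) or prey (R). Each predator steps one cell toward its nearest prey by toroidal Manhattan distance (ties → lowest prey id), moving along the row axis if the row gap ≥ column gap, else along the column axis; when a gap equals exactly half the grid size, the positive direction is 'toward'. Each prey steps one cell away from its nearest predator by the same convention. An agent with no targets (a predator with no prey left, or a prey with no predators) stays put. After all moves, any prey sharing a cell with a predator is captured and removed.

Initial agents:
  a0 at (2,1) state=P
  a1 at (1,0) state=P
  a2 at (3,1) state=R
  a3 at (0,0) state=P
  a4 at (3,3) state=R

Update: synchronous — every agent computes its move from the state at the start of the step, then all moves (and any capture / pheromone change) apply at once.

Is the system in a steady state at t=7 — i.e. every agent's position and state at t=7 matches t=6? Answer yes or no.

t=1: a0@(3,1):P a1@(2,0):P a2@(0,1):R a3@(3,0):P a4@(3,4):R
t=2: a0@(0,1):P a1@(3,0):P a2@(1,1):R a3@(3,4):P a4@(3,3):R
t=3: a0@(1,1):P a1@(3,4):P a2@(2,1):R a3@(3,3):P a4@(3,2):R
t=4: a0@(2,1):P a1@(3,3):P a2@(3,1):R a3@(3,2):P a4@(3,1):R
t=5: a0@(3,1):P a1@(3,2):P a2@(0,1):R a3@(3,1):P a4@(0,1):R
t=6: a0@(0,1):P a1@(0,2):P a2@(1,1):R a3@(0,1):P a4@(1,1):R
t=7: a0@(1,1):P a1@(1,2):P a2@(2,1):R a3@(1,1):P a4@(2,1):R

no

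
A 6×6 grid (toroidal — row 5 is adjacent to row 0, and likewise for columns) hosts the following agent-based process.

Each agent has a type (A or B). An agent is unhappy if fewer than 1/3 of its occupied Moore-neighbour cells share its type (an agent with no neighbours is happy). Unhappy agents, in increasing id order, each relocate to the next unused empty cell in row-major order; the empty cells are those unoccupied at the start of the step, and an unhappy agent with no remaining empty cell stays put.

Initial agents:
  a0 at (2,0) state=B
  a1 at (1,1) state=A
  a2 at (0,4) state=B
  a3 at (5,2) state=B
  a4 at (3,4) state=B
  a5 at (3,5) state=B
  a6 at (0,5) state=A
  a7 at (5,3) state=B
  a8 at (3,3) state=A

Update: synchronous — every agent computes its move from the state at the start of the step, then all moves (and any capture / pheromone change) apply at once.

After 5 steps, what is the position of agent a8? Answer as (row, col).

t=1: a0@(2,0):B a1@(0,0):A a2@(0,4):B a3@(5,2):B a4@(3,4):B a5@(3,5):B a6@(0,1):A a7@(5,3):B a8@(0,2):A
t=2: (unchanged — steady state)

(0, 2)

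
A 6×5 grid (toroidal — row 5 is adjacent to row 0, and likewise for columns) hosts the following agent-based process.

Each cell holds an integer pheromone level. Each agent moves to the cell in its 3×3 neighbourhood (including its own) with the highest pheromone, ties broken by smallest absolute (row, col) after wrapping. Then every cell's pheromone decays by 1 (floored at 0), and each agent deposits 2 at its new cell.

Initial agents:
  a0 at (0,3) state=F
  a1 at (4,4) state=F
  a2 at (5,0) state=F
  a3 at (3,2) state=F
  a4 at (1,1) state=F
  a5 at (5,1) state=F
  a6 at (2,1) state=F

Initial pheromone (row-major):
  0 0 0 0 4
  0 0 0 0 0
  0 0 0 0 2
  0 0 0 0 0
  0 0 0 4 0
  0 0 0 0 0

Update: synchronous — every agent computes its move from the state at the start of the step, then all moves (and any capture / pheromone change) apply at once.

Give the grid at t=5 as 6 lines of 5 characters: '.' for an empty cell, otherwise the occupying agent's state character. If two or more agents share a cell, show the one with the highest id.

....F
.....
.....
.....
...F.
.....

t=1: a0@(0,4) a1@(4,3) a2@(0,4) a3@(4,3) a4@(0,0) a5@(0,0) a6@(1,0) | pheromone: 4 0 0 0 7 / 2 0 0 0 0 / 0 0 0 0 1 / 0 0 0 0 0 / 0 0 0 7 0 / 0 0 0 0 0
t=2: a0@(0,4) a1@(4,3) a2@(0,4) a3@(4,3) a4@(0,4) a5@(0,4) a6@(0,4) | pheromone: 3 0 0 0 16 / 1 0 0 0 0 / 0 0 0 0 0 / 0 0 0 0 0 / 0 0 0 10 0 / 0 0 0 0 0
t=3: a0@(0,4) a1@(4,3) a2@(0,4) a3@(4,3) a4@(0,4) a5@(0,4) a6@(0,4) | pheromone: 2 0 0 0 25 / 0 0 0 0 0 / 0 0 0 0 0 / 0 0 0 0 0 / 0 0 0 13 0 / 0 0 0 0 0
t=4: a0@(0,4) a1@(4,3) a2@(0,4) a3@(4,3) a4@(0,4) a5@(0,4) a6@(0,4) | pheromone: 1 0 0 0 34 / 0 0 0 0 0 / 0 0 0 0 0 / 0 0 0 0 0 / 0 0 0 16 0 / 0 0 0 0 0
t=5: a0@(0,4) a1@(4,3) a2@(0,4) a3@(4,3) a4@(0,4) a5@(0,4) a6@(0,4) | pheromone: 0 0 0 0 43 / 0 0 0 0 0 / 0 0 0 0 0 / 0 0 0 0 0 / 0 0 0 19 0 / 0 0 0 0 0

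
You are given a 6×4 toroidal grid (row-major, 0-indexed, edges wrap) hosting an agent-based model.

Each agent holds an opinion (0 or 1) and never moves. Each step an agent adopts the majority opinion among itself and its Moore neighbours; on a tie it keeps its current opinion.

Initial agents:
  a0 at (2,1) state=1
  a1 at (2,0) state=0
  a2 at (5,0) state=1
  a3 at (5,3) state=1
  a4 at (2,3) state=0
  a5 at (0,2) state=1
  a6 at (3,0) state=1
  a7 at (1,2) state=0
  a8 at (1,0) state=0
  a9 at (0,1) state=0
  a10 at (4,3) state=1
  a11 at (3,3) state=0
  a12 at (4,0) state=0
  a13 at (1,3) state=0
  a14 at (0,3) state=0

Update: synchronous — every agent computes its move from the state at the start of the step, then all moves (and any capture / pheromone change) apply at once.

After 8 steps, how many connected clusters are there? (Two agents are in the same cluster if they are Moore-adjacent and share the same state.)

2

t=1: a0@(2,1):0 a1@(2,0):0 a2@(5,0):1 a3@(5,3):1 a4@(2,3):0 a5@(0,2):0 a6@(3,0):0 a7@(1,2):0 a8@(1,0):0 a9@(0,1):0 a10@(4,3):1 a11@(3,3):0 a12@(4,0):1 a13@(1,3):0 a14@(0,3):0
t=2: (unchanged — steady state)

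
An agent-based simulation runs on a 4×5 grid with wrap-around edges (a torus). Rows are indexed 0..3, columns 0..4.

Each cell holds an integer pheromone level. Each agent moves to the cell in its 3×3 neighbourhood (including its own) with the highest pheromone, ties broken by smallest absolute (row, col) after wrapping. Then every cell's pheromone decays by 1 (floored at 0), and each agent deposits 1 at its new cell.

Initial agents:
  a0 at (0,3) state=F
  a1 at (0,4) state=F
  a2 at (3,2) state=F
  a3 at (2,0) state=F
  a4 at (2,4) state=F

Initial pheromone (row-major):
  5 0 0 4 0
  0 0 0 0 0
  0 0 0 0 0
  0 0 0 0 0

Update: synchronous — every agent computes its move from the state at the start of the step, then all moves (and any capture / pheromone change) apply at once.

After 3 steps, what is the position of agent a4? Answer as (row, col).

(0, 0)

t=1: a0@(0,3) a1@(0,0) a2@(0,3) a3@(1,0) a4@(1,0) | pheromone: 5 0 0 5 0 / 2 0 0 0 0 / 0 0 0 0 0 / 0 0 0 0 0
t=2: a0@(0,3) a1@(0,0) a2@(0,3) a3@(0,0) a4@(0,0) | pheromone: 7 0 0 6 0 / 1 0 0 0 0 / 0 0 0 0 0 / 0 0 0 0 0
t=3: a0@(0,3) a1@(0,0) a2@(0,3) a3@(0,0) a4@(0,0) | pheromone: 9 0 0 7 0 / 0 0 0 0 0 / 0 0 0 0 0 / 0 0 0 0 0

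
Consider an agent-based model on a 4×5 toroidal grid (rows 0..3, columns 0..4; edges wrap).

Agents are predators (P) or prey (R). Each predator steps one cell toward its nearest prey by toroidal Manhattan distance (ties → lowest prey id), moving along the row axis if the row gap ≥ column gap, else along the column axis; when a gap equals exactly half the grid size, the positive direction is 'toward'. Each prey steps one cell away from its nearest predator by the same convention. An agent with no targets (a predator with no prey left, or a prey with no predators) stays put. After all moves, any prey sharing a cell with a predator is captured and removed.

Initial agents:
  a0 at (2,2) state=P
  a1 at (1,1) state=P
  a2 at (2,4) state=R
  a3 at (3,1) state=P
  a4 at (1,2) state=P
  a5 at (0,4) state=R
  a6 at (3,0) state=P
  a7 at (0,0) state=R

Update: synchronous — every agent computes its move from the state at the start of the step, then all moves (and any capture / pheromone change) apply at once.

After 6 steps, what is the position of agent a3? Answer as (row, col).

t=1: a0@(2,3):P a1@(0,1):P a2@(2,0):R a3@(0,1):P a4@(1,3):P a5@(1,4):R a6@(0,0):P a7@(1,0):R
t=2: a0@(2,4):P a1@(1,1):P a2@(2,1):R a3@(1,1):P a4@(1,4):P a6@(1,0):P a7@(2,0):R
t=3: a0@(2,0):P a1@(2,1):P a2@(3,1):R a3@(2,1):P a4@(2,4):P a6@(2,0):P
t=4: a0@(3,0):P a1@(3,1):P a2@(0,1):R a3@(3,1):P a4@(2,0):P a6@(3,0):P
t=5: a0@(0,0):P a1@(0,1):P a2@(1,1):R a3@(0,1):P a4@(3,0):P a6@(0,0):P
t=6: a0@(1,0):P a1@(1,1):P a2@(2,1):R a3@(1,1):P a4@(0,0):P a6@(1,0):P

(1, 1)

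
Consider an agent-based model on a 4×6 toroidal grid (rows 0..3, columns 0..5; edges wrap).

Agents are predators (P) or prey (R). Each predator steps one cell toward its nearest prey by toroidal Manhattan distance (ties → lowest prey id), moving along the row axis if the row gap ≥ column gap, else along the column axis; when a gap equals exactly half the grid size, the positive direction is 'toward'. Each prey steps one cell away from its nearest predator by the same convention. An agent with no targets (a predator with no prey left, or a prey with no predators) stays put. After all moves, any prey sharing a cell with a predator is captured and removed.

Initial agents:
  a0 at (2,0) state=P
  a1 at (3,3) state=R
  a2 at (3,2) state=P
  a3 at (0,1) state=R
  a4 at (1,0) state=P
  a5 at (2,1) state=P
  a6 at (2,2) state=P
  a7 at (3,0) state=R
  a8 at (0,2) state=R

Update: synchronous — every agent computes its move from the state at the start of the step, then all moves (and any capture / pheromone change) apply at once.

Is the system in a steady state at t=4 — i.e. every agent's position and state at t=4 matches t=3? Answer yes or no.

t=1: a0@(3,0):P a1@(3,4):R a2@(3,3):P a3@(1,1):R a4@(0,0):P a5@(3,1):P a6@(3,2):P a8@(1,2):R
t=2: a0@(3,5):P a2@(3,4):P a3@(2,1):R a4@(1,0):P a5@(0,1):P a6@(3,3):P a8@(0,2):R
t=3: a0@(3,0):P a2@(3,3):P a3@(3,1):R a4@(2,0):P a5@(0,2):P a6@(0,3):P
t=4: a0@(3,1):P a2@(3,2):P a4@(3,0):P a5@(3,2):P a6@(0,2):P

no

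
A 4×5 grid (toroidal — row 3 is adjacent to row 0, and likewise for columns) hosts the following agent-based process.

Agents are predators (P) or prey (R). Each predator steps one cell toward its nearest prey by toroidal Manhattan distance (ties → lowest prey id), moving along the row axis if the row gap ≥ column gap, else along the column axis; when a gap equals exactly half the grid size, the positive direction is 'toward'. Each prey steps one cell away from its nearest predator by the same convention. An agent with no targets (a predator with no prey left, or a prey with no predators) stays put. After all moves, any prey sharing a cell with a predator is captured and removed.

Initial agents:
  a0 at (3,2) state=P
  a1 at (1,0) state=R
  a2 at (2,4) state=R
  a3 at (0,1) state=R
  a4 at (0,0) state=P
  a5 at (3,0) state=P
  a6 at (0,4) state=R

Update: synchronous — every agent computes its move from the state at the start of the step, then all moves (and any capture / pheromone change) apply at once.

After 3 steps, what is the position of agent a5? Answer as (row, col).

(2, 0)

t=1: a0@(0,2):P a1@(2,0):R a2@(1,4):R a4@(1,0):P a5@(0,0):P a6@(0,3):R
t=2: a0@(0,3):P a1@(3,0):R a2@(1,3):R a4@(2,0):P a5@(1,0):P a6@(0,4):R
t=3: a0@(1,3):P a1@(0,0):R a2@(2,3):R a4@(3,0):P a5@(2,0):P a6@(0,0):R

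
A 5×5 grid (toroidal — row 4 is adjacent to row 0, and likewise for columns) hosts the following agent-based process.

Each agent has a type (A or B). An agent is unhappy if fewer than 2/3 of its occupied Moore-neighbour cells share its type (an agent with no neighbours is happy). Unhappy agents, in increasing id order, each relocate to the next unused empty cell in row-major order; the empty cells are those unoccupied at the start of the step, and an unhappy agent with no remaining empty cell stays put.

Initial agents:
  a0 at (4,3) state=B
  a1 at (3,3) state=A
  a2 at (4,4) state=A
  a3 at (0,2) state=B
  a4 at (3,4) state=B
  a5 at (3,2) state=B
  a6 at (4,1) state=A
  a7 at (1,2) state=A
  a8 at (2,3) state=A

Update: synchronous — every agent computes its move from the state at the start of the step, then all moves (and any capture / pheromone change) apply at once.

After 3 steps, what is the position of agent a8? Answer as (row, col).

(2, 0)

t=1: a0@(0,0):B a1@(0,1):A a2@(0,3):A a3@(0,4):B a4@(1,0):B a5@(1,1):B a6@(1,3):A a7@(1,4):A a8@(2,0):A
t=2: a0@(0,2):B a1@(1,2):A a2@(0,3):A a3@(2,1):B a4@(2,2):B a5@(2,3):B a6@(1,3):A a7@(2,4):A a8@(3,0):A
t=3: a0@(0,0):B a1@(0,1):A a2@(0,3):A a3@(0,4):B a4@(1,0):B a5@(1,1):B a6@(1,4):A a7@(2,4):A a8@(2,0):A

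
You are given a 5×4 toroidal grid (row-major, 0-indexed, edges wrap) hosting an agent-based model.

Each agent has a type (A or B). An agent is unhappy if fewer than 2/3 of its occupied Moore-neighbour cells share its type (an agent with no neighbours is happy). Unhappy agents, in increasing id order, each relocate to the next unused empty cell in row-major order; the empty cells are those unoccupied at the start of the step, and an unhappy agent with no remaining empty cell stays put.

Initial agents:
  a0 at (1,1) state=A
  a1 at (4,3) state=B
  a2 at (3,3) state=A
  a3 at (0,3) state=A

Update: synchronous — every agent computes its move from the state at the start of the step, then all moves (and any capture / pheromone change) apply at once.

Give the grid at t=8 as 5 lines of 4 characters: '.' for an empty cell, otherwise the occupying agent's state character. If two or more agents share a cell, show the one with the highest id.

t=1: a0@(1,1):A a1@(0,0):B a2@(0,1):A a3@(0,2):A
t=2: a0@(1,1):A a1@(0,3):B a2@(0,1):A a3@(0,2):A
t=3: a0@(1,1):A a1@(0,0):B a2@(0,1):A a3@(0,2):A
t=4: a0@(1,1):A a1@(0,3):B a2@(0,1):A a3@(0,2):A
t=5: a0@(1,1):A a1@(0,0):B a2@(0,1):A a3@(0,2):A
t=6: a0@(1,1):A a1@(0,3):B a2@(0,1):A a3@(0,2):A
t=7: a0@(1,1):A a1@(0,0):B a2@(0,1):A a3@(0,2):A
t=8: a0@(1,1):A a1@(0,3):B a2@(0,1):A a3@(0,2):A

.AAB
.A..
....
....
....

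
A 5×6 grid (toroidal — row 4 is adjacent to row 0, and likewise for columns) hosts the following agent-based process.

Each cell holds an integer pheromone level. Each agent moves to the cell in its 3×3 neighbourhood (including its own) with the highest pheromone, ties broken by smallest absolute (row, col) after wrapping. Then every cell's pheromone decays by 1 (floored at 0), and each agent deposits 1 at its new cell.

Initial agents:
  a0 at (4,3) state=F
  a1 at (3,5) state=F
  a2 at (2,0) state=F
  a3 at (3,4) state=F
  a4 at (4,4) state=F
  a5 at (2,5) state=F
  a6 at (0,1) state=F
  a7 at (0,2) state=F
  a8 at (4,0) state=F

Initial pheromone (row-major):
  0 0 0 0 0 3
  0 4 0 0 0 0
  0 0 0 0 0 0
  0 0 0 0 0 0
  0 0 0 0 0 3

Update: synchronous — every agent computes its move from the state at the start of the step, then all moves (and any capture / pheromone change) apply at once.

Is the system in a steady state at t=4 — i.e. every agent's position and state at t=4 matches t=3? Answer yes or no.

yes

t=1: a0@(0,2) a1@(4,5) a2@(1,1) a3@(4,5) a4@(0,5) a5@(1,0) a6@(1,1) a7@(1,1) a8@(0,5) | pheromone: 0 0 1 0 0 4 / 1 6 0 0 0 0 / 0 0 0 0 0 0 / 0 0 0 0 0 0 / 0 0 0 0 0 4
t=2: a0@(1,1) a1@(0,5) a2@(1,1) a3@(0,5) a4@(0,5) a5@(1,1) a6@(1,1) a7@(1,1) a8@(0,5) | pheromone: 0 0 0 0 0 7 / 0 10 0 0 0 0 / 0 0 0 0 0 0 / 0 0 0 0 0 0 / 0 0 0 0 0 3
t=3: a0@(1,1) a1@(0,5) a2@(1,1) a3@(0,5) a4@(0,5) a5@(1,1) a6@(1,1) a7@(1,1) a8@(0,5) | pheromone: 0 0 0 0 0 10 / 0 14 0 0 0 0 / 0 0 0 0 0 0 / 0 0 0 0 0 0 / 0 0 0 0 0 2
t=4: a0@(1,1) a1@(0,5) a2@(1,1) a3@(0,5) a4@(0,5) a5@(1,1) a6@(1,1) a7@(1,1) a8@(0,5) | pheromone: 0 0 0 0 0 13 / 0 18 0 0 0 0 / 0 0 0 0 0 0 / 0 0 0 0 0 0 / 0 0 0 0 0 1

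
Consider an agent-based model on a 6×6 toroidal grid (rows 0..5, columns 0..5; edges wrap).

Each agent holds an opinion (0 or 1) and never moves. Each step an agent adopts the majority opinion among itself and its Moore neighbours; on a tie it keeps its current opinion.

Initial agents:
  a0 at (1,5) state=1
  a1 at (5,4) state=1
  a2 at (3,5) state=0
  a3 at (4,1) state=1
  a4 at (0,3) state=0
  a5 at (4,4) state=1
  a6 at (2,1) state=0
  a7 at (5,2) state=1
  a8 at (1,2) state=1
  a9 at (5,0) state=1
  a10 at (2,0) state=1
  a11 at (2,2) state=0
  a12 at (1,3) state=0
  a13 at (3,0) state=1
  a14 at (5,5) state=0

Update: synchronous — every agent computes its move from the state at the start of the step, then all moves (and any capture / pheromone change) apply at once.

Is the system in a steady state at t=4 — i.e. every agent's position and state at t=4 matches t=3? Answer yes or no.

yes

t=1: a0@(1,5):1 a1@(5,4):1 a2@(3,5):1 a3@(4,1):1 a4@(0,3):1 a5@(4,4):1 a6@(2,1):1 a7@(5,2):1 a8@(1,2):0 a9@(5,0):1 a10@(2,0):1 a11@(2,2):0 a12@(1,3):0 a13@(3,0):1 a14@(5,5):1
t=2: (unchanged — steady state)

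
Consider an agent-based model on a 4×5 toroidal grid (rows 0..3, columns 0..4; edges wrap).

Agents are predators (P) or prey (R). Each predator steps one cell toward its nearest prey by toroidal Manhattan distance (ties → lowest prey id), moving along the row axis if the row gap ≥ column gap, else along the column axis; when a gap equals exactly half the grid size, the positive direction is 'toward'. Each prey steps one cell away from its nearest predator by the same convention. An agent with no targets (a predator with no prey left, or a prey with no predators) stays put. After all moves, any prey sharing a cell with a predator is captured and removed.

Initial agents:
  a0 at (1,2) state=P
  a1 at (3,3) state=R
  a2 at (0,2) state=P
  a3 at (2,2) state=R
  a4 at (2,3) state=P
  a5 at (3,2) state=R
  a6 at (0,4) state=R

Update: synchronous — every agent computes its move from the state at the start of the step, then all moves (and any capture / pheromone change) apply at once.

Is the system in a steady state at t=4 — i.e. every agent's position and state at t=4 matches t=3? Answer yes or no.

t=1: a0@(2,2):P a1@(0,3):R a2@(3,2):P a4@(3,3):P a6@(0,0):R
t=2: a0@(3,2):P a1@(1,3):R a2@(0,2):P a4@(0,3):P a6@(0,4):R
t=3: a0@(0,2):P a1@(2,3):R a2@(1,2):P a4@(1,3):P a6@(0,0):R
t=4: a0@(0,1):P a1@(3,3):R a2@(2,2):P a4@(2,3):P a6@(0,4):R

no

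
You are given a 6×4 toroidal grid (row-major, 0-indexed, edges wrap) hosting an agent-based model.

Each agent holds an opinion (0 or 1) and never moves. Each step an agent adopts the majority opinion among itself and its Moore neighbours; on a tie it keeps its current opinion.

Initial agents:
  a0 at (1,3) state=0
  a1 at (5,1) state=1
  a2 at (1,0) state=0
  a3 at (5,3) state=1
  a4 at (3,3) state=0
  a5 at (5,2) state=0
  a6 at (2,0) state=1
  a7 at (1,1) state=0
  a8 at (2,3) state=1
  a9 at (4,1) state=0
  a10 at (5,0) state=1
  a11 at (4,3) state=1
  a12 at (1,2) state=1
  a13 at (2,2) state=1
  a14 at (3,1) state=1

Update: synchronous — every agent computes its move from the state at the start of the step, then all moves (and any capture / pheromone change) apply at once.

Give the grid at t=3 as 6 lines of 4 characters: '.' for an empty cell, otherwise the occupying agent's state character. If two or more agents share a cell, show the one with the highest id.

t=1: a0@(1,3):1 a1@(5,1):1 a2@(1,0):0 a3@(5,3):1 a4@(3,3):1 a5@(5,2):1 a6@(2,0):0 a7@(1,1):1 a8@(2,3):1 a9@(4,1):1 a10@(5,0):1 a11@(4,3):1 a12@(1,2):1 a13@(2,2):1 a14@(3,1):1
t=2: a0@(1,3):1 a1@(5,1):1 a2@(1,0):1 a3@(5,3):1 a4@(3,3):1 a5@(5,2):1 a6@(2,0):1 a7@(1,1):1 a8@(2,3):1 a9@(4,1):1 a10@(5,0):1 a11@(4,3):1 a12@(1,2):1 a13@(2,2):1 a14@(3,1):1
t=3: (unchanged — steady state)

....
1111
1.11
.1.1
.1.1
1111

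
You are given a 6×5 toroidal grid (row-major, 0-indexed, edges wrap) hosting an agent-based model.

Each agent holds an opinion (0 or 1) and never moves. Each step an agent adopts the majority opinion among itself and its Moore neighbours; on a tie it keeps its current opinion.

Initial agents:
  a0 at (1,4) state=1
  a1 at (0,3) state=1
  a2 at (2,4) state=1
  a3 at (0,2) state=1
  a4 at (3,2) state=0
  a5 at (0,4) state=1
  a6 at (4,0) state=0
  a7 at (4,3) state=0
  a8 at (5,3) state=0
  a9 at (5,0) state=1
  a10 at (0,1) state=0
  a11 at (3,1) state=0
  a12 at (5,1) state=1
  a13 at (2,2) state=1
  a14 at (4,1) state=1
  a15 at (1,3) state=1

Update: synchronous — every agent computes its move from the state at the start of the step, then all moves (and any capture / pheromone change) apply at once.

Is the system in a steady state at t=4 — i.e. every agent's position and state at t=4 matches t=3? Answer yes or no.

no

t=1: a0@(1,4):1 a1@(0,3):1 a2@(2,4):1 a3@(0,2):1 a4@(3,2):0 a5@(0,4):1 a6@(4,0):1 a7@(4,3):0 a8@(5,3):1 a9@(5,0):1 a10@(0,1):1 a11@(3,1):0 a12@(5,1):1 a13@(2,2):1 a14@(4,1):1 a15@(1,3):1
t=2: a0@(1,4):1 a1@(0,3):1 a2@(2,4):1 a3@(0,2):1 a4@(3,2):0 a5@(0,4):1 a6@(4,0):1 a7@(4,3):0 a8@(5,3):1 a9@(5,0):1 a10@(0,1):1 a11@(3,1):1 a12@(5,1):1 a13@(2,2):1 a14@(4,1):1 a15@(1,3):1
t=3: a0@(1,4):1 a1@(0,3):1 a2@(2,4):1 a3@(0,2):1 a4@(3,2):1 a5@(0,4):1 a6@(4,0):1 a7@(4,3):0 a8@(5,3):1 a9@(5,0):1 a10@(0,1):1 a11@(3,1):1 a12@(5,1):1 a13@(2,2):1 a14@(4,1):1 a15@(1,3):1
t=4: a0@(1,4):1 a1@(0,3):1 a2@(2,4):1 a3@(0,2):1 a4@(3,2):1 a5@(0,4):1 a6@(4,0):1 a7@(4,3):1 a8@(5,3):1 a9@(5,0):1 a10@(0,1):1 a11@(3,1):1 a12@(5,1):1 a13@(2,2):1 a14@(4,1):1 a15@(1,3):1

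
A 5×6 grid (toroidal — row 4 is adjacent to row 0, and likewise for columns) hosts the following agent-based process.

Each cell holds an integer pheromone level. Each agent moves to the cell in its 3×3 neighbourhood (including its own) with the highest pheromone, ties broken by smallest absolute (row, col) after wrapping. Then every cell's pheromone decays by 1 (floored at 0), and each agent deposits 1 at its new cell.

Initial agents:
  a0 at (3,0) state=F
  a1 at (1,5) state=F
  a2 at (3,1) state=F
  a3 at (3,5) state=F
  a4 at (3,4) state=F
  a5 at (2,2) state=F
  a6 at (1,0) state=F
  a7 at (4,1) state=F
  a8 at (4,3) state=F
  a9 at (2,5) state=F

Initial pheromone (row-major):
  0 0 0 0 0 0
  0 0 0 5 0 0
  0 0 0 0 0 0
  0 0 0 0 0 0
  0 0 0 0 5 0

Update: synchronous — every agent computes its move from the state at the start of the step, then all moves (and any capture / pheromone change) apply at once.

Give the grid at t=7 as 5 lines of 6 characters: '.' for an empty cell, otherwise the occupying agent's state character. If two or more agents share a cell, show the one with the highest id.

t=1: a0@(2,0) a1@(0,0) a2@(2,0) a3@(4,4) a4@(4,4) a5@(1,3) a6@(0,0) a7@(0,0) a8@(4,4) a9@(1,0) | pheromone: 3 0 0 0 0 0 / 1 0 0 5 0 0 / 2 0 0 0 0 0 / 0 0 0 0 0 0 / 0 0 0 0 7 0
t=2: a0@(2,0) a1@(0,0) a2@(2,0) a3@(4,4) a4@(4,4) a5@(1,3) a6@(0,0) a7@(0,0) a8@(4,4) a9@(0,0) | pheromone: 6 0 0 0 0 0 / 0 0 0 5 0 0 / 3 0 0 0 0 0 / 0 0 0 0 0 0 / 0 0 0 0 9 0
t=3: a0@(2,0) a1@(0,0) a2@(2,0) a3@(4,4) a4@(4,4) a5@(1,3) a6@(0,0) a7@(0,0) a8@(4,4) a9@(0,0) | pheromone: 9 0 0 0 0 0 / 0 0 0 5 0 0 / 4 0 0 0 0 0 / 0 0 0 0 0 0 / 0 0 0 0 11 0
t=4: a0@(2,0) a1@(0,0) a2@(2,0) a3@(4,4) a4@(4,4) a5@(1,3) a6@(0,0) a7@(0,0) a8@(4,4) a9@(0,0) | pheromone: 12 0 0 0 0 0 / 0 0 0 5 0 0 / 5 0 0 0 0 0 / 0 0 0 0 0 0 / 0 0 0 0 13 0
t=5: a0@(2,0) a1@(0,0) a2@(2,0) a3@(4,4) a4@(4,4) a5@(1,3) a6@(0,0) a7@(0,0) a8@(4,4) a9@(0,0) | pheromone: 15 0 0 0 0 0 / 0 0 0 5 0 0 / 6 0 0 0 0 0 / 0 0 0 0 0 0 / 0 0 0 0 15 0
t=6: a0@(2,0) a1@(0,0) a2@(2,0) a3@(4,4) a4@(4,4) a5@(1,3) a6@(0,0) a7@(0,0) a8@(4,4) a9@(0,0) | pheromone: 18 0 0 0 0 0 / 0 0 0 5 0 0 / 7 0 0 0 0 0 / 0 0 0 0 0 0 / 0 0 0 0 17 0
t=7: a0@(2,0) a1@(0,0) a2@(2,0) a3@(4,4) a4@(4,4) a5@(1,3) a6@(0,0) a7@(0,0) a8@(4,4) a9@(0,0) | pheromone: 21 0 0 0 0 0 / 0 0 0 5 0 0 / 8 0 0 0 0 0 / 0 0 0 0 0 0 / 0 0 0 0 19 0

F.....
...F..
F.....
......
....F.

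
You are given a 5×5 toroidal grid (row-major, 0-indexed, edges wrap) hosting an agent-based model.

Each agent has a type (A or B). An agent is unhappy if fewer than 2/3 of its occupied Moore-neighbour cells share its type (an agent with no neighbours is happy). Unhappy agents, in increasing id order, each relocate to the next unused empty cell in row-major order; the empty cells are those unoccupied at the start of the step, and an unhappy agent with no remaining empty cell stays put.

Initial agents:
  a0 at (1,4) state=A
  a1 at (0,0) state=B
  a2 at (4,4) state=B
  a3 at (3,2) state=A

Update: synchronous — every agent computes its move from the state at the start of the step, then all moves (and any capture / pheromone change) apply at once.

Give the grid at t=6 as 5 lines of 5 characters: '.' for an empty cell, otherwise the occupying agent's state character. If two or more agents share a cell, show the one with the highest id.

t=1: a0@(0,1):A a1@(0,2):B a2@(4,4):B a3@(3,2):A
t=2: a0@(0,0):A a1@(0,3):B a2@(4,4):B a3@(3,2):A
t=3: a0@(0,1):A a1@(0,3):B a2@(0,2):B a3@(3,2):A
t=4: a0@(0,0):A a1@(0,3):B a2@(0,4):B a3@(3,2):A
t=5: a0@(0,1):A a1@(0,3):B a2@(0,2):B a3@(3,2):A
t=6: a0@(0,0):A a1@(0,3):B a2@(0,4):B a3@(3,2):A

A..BB
.....
.....
..A..
.....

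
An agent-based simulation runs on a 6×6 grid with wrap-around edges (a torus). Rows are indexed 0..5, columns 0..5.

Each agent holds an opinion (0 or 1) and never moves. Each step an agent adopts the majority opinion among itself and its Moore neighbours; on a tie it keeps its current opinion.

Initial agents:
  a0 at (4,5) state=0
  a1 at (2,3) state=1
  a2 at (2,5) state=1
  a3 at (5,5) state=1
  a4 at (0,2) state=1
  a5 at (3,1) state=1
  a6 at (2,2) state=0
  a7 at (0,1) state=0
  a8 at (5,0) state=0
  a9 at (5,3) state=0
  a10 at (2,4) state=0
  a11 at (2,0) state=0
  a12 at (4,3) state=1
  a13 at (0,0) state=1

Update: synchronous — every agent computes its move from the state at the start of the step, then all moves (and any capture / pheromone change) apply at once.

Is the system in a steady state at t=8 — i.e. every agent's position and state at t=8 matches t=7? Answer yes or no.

no

t=1: a0@(4,5):0 a1@(2,3):0 a2@(2,5):0 a3@(5,5):1 a4@(0,2):0 a5@(3,1):0 a6@(2,2):1 a7@(0,1):0 a8@(5,0):0 a9@(5,3):1 a10@(2,4):1 a11@(2,0):1 a12@(4,3):1 a13@(0,0):1
t=2: a0@(4,5):0 a1@(2,3):1 a2@(2,5):1 a3@(5,5):1 a4@(0,2):0 a5@(3,1):1 a6@(2,2):0 a7@(0,1):0 a8@(5,0):0 a9@(5,3):1 a10@(2,4):0 a11@(2,0):0 a12@(4,3):1 a13@(0,0):1
t=3: a0@(4,5):0 a1@(2,3):0 a2@(2,5):0 a3@(5,5):1 a4@(0,2):0 a5@(3,1):0 a6@(2,2):1 a7@(0,1):0 a8@(5,0):0 a9@(5,3):1 a10@(2,4):1 a11@(2,0):1 a12@(4,3):1 a13@(0,0):1
t=4: a0@(4,5):0 a1@(2,3):1 a2@(2,5):1 a3@(5,5):1 a4@(0,2):0 a5@(3,1):1 a6@(2,2):0 a7@(0,1):0 a8@(5,0):0 a9@(5,3):1 a10@(2,4):0 a11@(2,0):0 a12@(4,3):1 a13@(0,0):1
t=5: a0@(4,5):0 a1@(2,3):0 a2@(2,5):0 a3@(5,5):1 a4@(0,2):0 a5@(3,1):0 a6@(2,2):1 a7@(0,1):0 a8@(5,0):0 a9@(5,3):1 a10@(2,4):1 a11@(2,0):1 a12@(4,3):1 a13@(0,0):1
t=6: a0@(4,5):0 a1@(2,3):1 a2@(2,5):1 a3@(5,5):1 a4@(0,2):0 a5@(3,1):1 a6@(2,2):0 a7@(0,1):0 a8@(5,0):0 a9@(5,3):1 a10@(2,4):0 a11@(2,0):0 a12@(4,3):1 a13@(0,0):1
t=7: a0@(4,5):0 a1@(2,3):0 a2@(2,5):0 a3@(5,5):1 a4@(0,2):0 a5@(3,1):0 a6@(2,2):1 a7@(0,1):0 a8@(5,0):0 a9@(5,3):1 a10@(2,4):1 a11@(2,0):1 a12@(4,3):1 a13@(0,0):1
t=8: a0@(4,5):0 a1@(2,3):1 a2@(2,5):1 a3@(5,5):1 a4@(0,2):0 a5@(3,1):1 a6@(2,2):0 a7@(0,1):0 a8@(5,0):0 a9@(5,3):1 a10@(2,4):0 a11@(2,0):0 a12@(4,3):1 a13@(0,0):1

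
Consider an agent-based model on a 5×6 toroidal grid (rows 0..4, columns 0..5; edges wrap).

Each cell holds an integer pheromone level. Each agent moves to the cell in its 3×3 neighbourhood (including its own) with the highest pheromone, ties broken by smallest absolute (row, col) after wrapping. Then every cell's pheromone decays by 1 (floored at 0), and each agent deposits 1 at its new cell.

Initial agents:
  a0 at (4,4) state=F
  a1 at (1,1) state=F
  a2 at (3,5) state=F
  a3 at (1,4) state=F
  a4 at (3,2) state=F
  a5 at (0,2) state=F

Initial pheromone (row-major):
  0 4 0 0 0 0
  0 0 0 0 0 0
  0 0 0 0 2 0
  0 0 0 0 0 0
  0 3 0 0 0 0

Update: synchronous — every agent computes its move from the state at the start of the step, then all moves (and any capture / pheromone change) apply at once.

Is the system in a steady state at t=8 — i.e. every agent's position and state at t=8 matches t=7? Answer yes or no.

t=1: a0@(0,3) a1@(0,1) a2@(2,4) a3@(2,4) a4@(4,1) a5@(0,1) | pheromone: 0 5 0 1 0 0 / 0 0 0 0 0 0 / 0 0 0 0 3 0 / 0 0 0 0 0 0 / 0 3 0 0 0 0
t=2: a0@(0,3) a1@(0,1) a2@(2,4) a3@(2,4) a4@(0,1) a5@(0,1) | pheromone: 0 7 0 1 0 0 / 0 0 0 0 0 0 / 0 0 0 0 4 0 / 0 0 0 0 0 0 / 0 2 0 0 0 0
t=3: a0@(0,3) a1@(0,1) a2@(2,4) a3@(2,4) a4@(0,1) a5@(0,1) | pheromone: 0 9 0 1 0 0 / 0 0 0 0 0 0 / 0 0 0 0 5 0 / 0 0 0 0 0 0 / 0 1 0 0 0 0
t=4: a0@(0,3) a1@(0,1) a2@(2,4) a3@(2,4) a4@(0,1) a5@(0,1) | pheromone: 0 11 0 1 0 0 / 0 0 0 0 0 0 / 0 0 0 0 6 0 / 0 0 0 0 0 0 / 0 0 0 0 0 0
t=5: a0@(0,3) a1@(0,1) a2@(2,4) a3@(2,4) a4@(0,1) a5@(0,1) | pheromone: 0 13 0 1 0 0 / 0 0 0 0 0 0 / 0 0 0 0 7 0 / 0 0 0 0 0 0 / 0 0 0 0 0 0
t=6: a0@(0,3) a1@(0,1) a2@(2,4) a3@(2,4) a4@(0,1) a5@(0,1) | pheromone: 0 15 0 1 0 0 / 0 0 0 0 0 0 / 0 0 0 0 8 0 / 0 0 0 0 0 0 / 0 0 0 0 0 0
t=7: a0@(0,3) a1@(0,1) a2@(2,4) a3@(2,4) a4@(0,1) a5@(0,1) | pheromone: 0 17 0 1 0 0 / 0 0 0 0 0 0 / 0 0 0 0 9 0 / 0 0 0 0 0 0 / 0 0 0 0 0 0
t=8: a0@(0,3) a1@(0,1) a2@(2,4) a3@(2,4) a4@(0,1) a5@(0,1) | pheromone: 0 19 0 1 0 0 / 0 0 0 0 0 0 / 0 0 0 0 10 0 / 0 0 0 0 0 0 / 0 0 0 0 0 0

yes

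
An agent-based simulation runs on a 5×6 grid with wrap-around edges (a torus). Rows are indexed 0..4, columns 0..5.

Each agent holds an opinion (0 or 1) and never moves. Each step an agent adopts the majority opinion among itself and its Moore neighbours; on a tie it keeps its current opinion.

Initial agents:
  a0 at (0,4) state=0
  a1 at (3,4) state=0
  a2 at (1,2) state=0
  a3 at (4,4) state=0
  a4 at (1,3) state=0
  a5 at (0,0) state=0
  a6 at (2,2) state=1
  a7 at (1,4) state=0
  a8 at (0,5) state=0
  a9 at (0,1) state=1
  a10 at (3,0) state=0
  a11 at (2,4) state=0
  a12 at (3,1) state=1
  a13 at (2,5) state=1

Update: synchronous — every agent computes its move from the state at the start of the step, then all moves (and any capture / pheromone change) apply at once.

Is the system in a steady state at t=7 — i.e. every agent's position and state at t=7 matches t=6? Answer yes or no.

t=1: a0@(0,4):0 a1@(3,4):0 a2@(1,2):0 a3@(4,4):0 a4@(1,3):0 a5@(0,0):0 a6@(2,2):1 a7@(1,4):0 a8@(0,5):0 a9@(0,1):0 a10@(3,0):1 a11@(2,4):0 a12@(3,1):1 a13@(2,5):0
t=2: (unchanged — steady state)

yes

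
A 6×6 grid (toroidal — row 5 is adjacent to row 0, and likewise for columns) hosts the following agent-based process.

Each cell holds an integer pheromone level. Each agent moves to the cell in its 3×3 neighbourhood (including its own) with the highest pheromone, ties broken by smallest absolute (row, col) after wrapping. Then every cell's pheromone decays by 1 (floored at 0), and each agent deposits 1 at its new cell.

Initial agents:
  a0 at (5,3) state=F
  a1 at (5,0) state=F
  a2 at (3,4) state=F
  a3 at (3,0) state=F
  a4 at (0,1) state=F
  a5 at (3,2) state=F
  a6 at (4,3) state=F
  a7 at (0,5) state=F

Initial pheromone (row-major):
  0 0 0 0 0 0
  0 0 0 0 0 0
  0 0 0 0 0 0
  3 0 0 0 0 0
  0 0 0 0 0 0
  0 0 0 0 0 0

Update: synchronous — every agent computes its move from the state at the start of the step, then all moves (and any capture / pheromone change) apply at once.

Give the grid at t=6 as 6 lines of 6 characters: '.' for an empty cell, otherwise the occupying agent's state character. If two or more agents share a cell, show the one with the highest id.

t=1: a0@(0,2) a1@(0,0) a2@(2,3) a3@(3,0) a4@(0,0) a5@(2,1) a6@(3,2) a7@(0,0) | pheromone: 3 0 1 0 0 0 / 0 0 0 0 0 0 / 0 1 0 1 0 0 / 3 0 1 0 0 0 / 0 0 0 0 0 0 / 0 0 0 0 0 0
t=2: a0@(0,2) a1@(0,0) a2@(2,3) a3@(3,0) a4@(0,0) a5@(3,0) a6@(2,1) a7@(0,0) | pheromone: 5 0 1 0 0 0 / 0 0 0 0 0 0 / 0 1 0 1 0 0 / 4 0 0 0 0 0 / 0 0 0 0 0 0 / 0 0 0 0 0 0
t=3: a0@(0,2) a1@(0,0) a2@(2,3) a3@(3,0) a4@(0,0) a5@(3,0) a6@(3,0) a7@(0,0) | pheromone: 7 0 1 0 0 0 / 0 0 0 0 0 0 / 0 0 0 1 0 0 / 6 0 0 0 0 0 / 0 0 0 0 0 0 / 0 0 0 0 0 0
t=4: a0@(0,2) a1@(0,0) a2@(2,3) a3@(3,0) a4@(0,0) a5@(3,0) a6@(3,0) a7@(0,0) | pheromone: 9 0 1 0 0 0 / 0 0 0 0 0 0 / 0 0 0 1 0 0 / 8 0 0 0 0 0 / 0 0 0 0 0 0 / 0 0 0 0 0 0
t=5: a0@(0,2) a1@(0,0) a2@(2,3) a3@(3,0) a4@(0,0) a5@(3,0) a6@(3,0) a7@(0,0) | pheromone: 11 0 1 0 0 0 / 0 0 0 0 0 0 / 0 0 0 1 0 0 / 10 0 0 0 0 0 / 0 0 0 0 0 0 / 0 0 0 0 0 0
t=6: a0@(0,2) a1@(0,0) a2@(2,3) a3@(3,0) a4@(0,0) a5@(3,0) a6@(3,0) a7@(0,0) | pheromone: 13 0 1 0 0 0 / 0 0 0 0 0 0 / 0 0 0 1 0 0 / 12 0 0 0 0 0 / 0 0 0 0 0 0 / 0 0 0 0 0 0

F.F...
......
...F..
F.....
......
......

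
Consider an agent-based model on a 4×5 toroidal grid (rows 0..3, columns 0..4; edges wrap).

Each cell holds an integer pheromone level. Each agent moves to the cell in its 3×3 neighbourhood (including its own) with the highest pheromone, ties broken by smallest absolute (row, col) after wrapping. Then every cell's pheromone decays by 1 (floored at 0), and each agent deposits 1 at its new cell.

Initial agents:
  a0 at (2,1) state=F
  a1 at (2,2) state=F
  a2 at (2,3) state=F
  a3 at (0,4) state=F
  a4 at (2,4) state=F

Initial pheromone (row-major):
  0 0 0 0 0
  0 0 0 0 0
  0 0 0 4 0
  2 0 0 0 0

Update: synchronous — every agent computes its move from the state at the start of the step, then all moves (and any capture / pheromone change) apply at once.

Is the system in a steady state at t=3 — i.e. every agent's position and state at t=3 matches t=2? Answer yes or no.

t=1: a0@(3,0) a1@(2,3) a2@(2,3) a3@(3,0) a4@(2,3) | pheromone: 0 0 0 0 0 / 0 0 0 0 0 / 0 0 0 6 0 / 3 0 0 0 0
t=2: a0@(3,0) a1@(2,3) a2@(2,3) a3@(3,0) a4@(2,3) | pheromone: 0 0 0 0 0 / 0 0 0 0 0 / 0 0 0 8 0 / 4 0 0 0 0
t=3: a0@(3,0) a1@(2,3) a2@(2,3) a3@(3,0) a4@(2,3) | pheromone: 0 0 0 0 0 / 0 0 0 0 0 / 0 0 0 10 0 / 5 0 0 0 0

yes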